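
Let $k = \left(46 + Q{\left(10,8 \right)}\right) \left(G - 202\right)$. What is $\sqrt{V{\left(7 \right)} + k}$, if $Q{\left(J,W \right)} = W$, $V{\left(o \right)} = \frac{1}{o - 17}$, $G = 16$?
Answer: $\frac{i \sqrt{1004410}}{10} \approx 100.22 i$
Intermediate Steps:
$V{\left(o \right)} = \frac{1}{-17 + o}$
$k = -10044$ ($k = \left(46 + 8\right) \left(16 - 202\right) = 54 \left(-186\right) = -10044$)
$\sqrt{V{\left(7 \right)} + k} = \sqrt{\frac{1}{-17 + 7} - 10044} = \sqrt{\frac{1}{-10} - 10044} = \sqrt{- \frac{1}{10} - 10044} = \sqrt{- \frac{100441}{10}} = \frac{i \sqrt{1004410}}{10}$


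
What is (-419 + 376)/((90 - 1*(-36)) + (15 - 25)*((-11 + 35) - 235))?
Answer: -1/52 ≈ -0.019231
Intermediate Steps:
(-419 + 376)/((90 - 1*(-36)) + (15 - 25)*((-11 + 35) - 235)) = -43/((90 + 36) - 10*(24 - 235)) = -43/(126 - 10*(-211)) = -43/(126 + 2110) = -43/2236 = -43*1/2236 = -1/52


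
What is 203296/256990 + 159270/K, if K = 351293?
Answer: 56173629514/45139394035 ≈ 1.2444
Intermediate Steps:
203296/256990 + 159270/K = 203296/256990 + 159270/351293 = 203296*(1/256990) + 159270*(1/351293) = 101648/128495 + 159270/351293 = 56173629514/45139394035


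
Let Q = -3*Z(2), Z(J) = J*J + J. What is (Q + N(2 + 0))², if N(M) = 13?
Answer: 25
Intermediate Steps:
Z(J) = J + J² (Z(J) = J² + J = J + J²)
Q = -18 (Q = -6*(1 + 2) = -6*3 = -3*6 = -18)
(Q + N(2 + 0))² = (-18 + 13)² = (-5)² = 25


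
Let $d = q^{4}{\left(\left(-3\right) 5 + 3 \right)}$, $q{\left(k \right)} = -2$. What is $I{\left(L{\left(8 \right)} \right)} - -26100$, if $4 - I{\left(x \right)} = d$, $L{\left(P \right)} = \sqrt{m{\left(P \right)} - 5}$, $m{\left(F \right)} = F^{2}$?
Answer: $26088$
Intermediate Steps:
$L{\left(P \right)} = \sqrt{-5 + P^{2}}$ ($L{\left(P \right)} = \sqrt{P^{2} - 5} = \sqrt{-5 + P^{2}}$)
$d = 16$ ($d = \left(-2\right)^{4} = 16$)
$I{\left(x \right)} = -12$ ($I{\left(x \right)} = 4 - 16 = -12$)
$I{\left(L{\left(8 \right)} \right)} - -26100 = -12 - -26100 = -12 + 26100 = 26088$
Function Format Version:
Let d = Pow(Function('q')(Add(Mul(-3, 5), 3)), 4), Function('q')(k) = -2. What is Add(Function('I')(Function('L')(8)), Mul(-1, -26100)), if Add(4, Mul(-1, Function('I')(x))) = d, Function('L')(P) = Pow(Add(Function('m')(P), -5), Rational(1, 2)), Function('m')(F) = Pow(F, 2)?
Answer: 26088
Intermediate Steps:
Function('L')(P) = Pow(Add(-5, Pow(P, 2)), Rational(1, 2)) (Function('L')(P) = Pow(Add(Pow(P, 2), -5), Rational(1, 2)) = Pow(Add(-5, Pow(P, 2)), Rational(1, 2)))
d = 16 (d = Pow(-2, 4) = 16)
Function('I')(x) = -12 (Function('I')(x) = Add(4, Mul(-1, 16)) = Add(4, -16) = -12)
Add(Function('I')(Function('L')(8)), Mul(-1, -26100)) = Add(-12, Mul(-1, -26100)) = Add(-12, 26100) = 26088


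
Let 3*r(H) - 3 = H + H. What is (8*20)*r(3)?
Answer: 480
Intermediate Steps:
r(H) = 1 + 2*H/3 (r(H) = 1 + (H + H)/3 = 1 + (2*H)/3 = 1 + 2*H/3)
(8*20)*r(3) = (8*20)*(1 + (2/3)*3) = 160*(1 + 2) = 160*3 = 480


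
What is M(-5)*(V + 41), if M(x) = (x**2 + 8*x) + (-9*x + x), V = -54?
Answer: -325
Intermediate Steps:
M(x) = x**2 (M(x) = (x**2 + 8*x) - 8*x = x**2)
M(-5)*(V + 41) = (-5)**2*(-54 + 41) = 25*(-13) = -325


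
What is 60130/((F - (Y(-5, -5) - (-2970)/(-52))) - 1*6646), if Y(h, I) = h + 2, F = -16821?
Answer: -1563380/608579 ≈ -2.5689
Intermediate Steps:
Y(h, I) = 2 + h
60130/((F - (Y(-5, -5) - (-2970)/(-52))) - 1*6646) = 60130/((-16821 - ((2 - 5) - (-2970)/(-52))) - 1*6646) = 60130/((-16821 - (-3 - (-2970)*(-1)/52)) - 6646) = 60130/((-16821 - (-3 - 55*27/26)) - 6646) = 60130/((-16821 - (-3 - 1485/26)) - 6646) = 60130/((-16821 - 1*(-1563/26)) - 6646) = 60130/((-16821 + 1563/26) - 6646) = 60130/(-435783/26 - 6646) = 60130/(-608579/26) = 60130*(-26/608579) = -1563380/608579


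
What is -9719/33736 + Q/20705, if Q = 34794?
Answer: 972578489/698503880 ≈ 1.3924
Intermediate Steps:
-9719/33736 + Q/20705 = -9719/33736 + 34794/20705 = 972578489/698503880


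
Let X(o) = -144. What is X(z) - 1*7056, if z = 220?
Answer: -7200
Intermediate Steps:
X(z) - 1*7056 = -144 - 1*7056 = -144 - 7056 = -7200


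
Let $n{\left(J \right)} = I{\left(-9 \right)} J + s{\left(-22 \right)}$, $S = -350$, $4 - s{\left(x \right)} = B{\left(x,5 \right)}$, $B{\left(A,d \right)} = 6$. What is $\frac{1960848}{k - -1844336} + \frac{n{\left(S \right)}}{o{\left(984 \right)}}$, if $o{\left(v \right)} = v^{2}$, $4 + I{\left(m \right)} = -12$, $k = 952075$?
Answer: $\frac{35449206479}{50141513504} \approx 0.70698$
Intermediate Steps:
$I{\left(m \right)} = -16$ ($I{\left(m \right)} = -4 - 12 = -16$)
$s{\left(x \right)} = -2$ ($s{\left(x \right)} = 4 - 6 = -2$)
$n{\left(J \right)} = -2 - 16 J$ ($n{\left(J \right)} = - 16 J - 2 = -2 - 16 J$)
$\frac{1960848}{k - -1844336} + \frac{n{\left(S \right)}}{o{\left(984 \right)}} = \frac{1960848}{952075 - -1844336} + \frac{-2 - -5600}{984^{2}} = \frac{1960848}{952075 + 1844336} + \frac{-2 + 5600}{968256} = \frac{1960848}{2796411} + 5598 \cdot \frac{1}{968256} = 1960848 \cdot \frac{1}{2796411} + \frac{311}{53792} = \frac{653616}{932137} + \frac{311}{53792} = \frac{35449206479}{50141513504}$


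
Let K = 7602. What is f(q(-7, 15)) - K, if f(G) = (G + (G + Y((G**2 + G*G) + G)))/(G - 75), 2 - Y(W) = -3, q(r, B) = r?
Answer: -623355/82 ≈ -7601.9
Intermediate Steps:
Y(W) = 5 (Y(W) = 2 - 1*(-3) = 2 + 3 = 5)
f(G) = (5 + 2*G)/(-75 + G) (f(G) = (G + (G + 5))/(G - 75) = (G + (5 + G))/(-75 + G) = (5 + 2*G)/(-75 + G))
f(q(-7, 15)) - K = (5 + 2*(-7))/(-75 - 7) - 1*7602 = (5 - 14)/(-82) - 7602 = -1/82*(-9) - 7602 = 9/82 - 7602 = -623355/82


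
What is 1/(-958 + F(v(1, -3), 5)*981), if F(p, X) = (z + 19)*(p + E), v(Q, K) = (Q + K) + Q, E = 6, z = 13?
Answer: 1/156002 ≈ 6.4102e-6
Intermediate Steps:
v(Q, K) = K + 2*Q (v(Q, K) = (K + Q) + Q = K + 2*Q)
F(p, X) = 192 + 32*p (F(p, X) = (13 + 19)*(p + 6) = 32*(6 + p) = 192 + 32*p)
1/(-958 + F(v(1, -3), 5)*981) = 1/(-958 + (192 + 32*(-3 + 2*1))*981) = 1/(-958 + (192 + 32*(-3 + 2))*981) = 1/(-958 + (192 + 32*(-1))*981) = 1/(-958 + (192 - 32)*981) = 1/(-958 + 160*981) = 1/(-958 + 156960) = 1/156002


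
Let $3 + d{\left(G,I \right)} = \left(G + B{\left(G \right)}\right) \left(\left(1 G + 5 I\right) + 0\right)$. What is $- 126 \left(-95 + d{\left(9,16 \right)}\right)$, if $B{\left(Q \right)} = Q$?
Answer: $-189504$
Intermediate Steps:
$d{\left(G,I \right)} = -3 + 2 G \left(G + 5 I\right)$ ($d{\left(G,I \right)} = -3 + \left(G + G\right) \left(\left(1 G + 5 I\right) + 0\right) = -3 + 2 G \left(\left(G + 5 I\right) + 0\right) = -3 + 2 G \left(G + 5 I\right)$)
$- 126 \left(-95 + d{\left(9,16 \right)}\right) = - 126 \left(-95 + \left(-3 + 2 \cdot 9^{2} + 10 \cdot 9 \cdot 16\right)\right) = - 126 \left(-95 + \left(-3 + 2 \cdot 81 + 1440\right)\right) = - 126 \left(-95 + \left(-3 + 162 + 1440\right)\right) = - 126 \left(-95 + 1599\right) = \left(-126\right) 1504 = -189504$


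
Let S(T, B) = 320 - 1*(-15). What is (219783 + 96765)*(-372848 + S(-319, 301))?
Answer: -117918245124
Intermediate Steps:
S(T, B) = 335 (S(T, B) = 320 + 15 = 335)
(219783 + 96765)*(-372848 + S(-319, 301)) = (219783 + 96765)*(-372848 + 335) = 316548*(-372513) = -117918245124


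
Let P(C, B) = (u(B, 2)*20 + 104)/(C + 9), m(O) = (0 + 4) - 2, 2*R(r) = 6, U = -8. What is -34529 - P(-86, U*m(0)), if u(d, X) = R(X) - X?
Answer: -2658609/77 ≈ -34527.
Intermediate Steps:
R(r) = 3 (R(r) = (½)*6 = 3)
m(O) = 2 (m(O) = 4 - 2 = 2)
u(d, X) = 3 - X
P(C, B) = 124/(9 + C) (P(C, B) = ((3 - 1*2)*20 + 104)/(C + 9) = ((3 - 2)*20 + 104)/(9 + C) = (1*20 + 104)/(9 + C) = (20 + 104)/(9 + C) = 124/(9 + C))
-34529 - P(-86, U*m(0)) = -34529 - 124/(9 - 86) = -34529 - 124/(-77) = -34529 - 124*(-1)/77 = -34529 - 1*(-124/77) = -34529 + 124/77 = -2658609/77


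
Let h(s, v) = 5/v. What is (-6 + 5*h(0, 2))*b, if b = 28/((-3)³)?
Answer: -182/27 ≈ -6.7407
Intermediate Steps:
b = -28/27 (b = 28/(-27) = 28*(-1/27) = -28/27 ≈ -1.0370)
(-6 + 5*h(0, 2))*b = (-6 + 5*(5/2))*(-28/27) = (-6 + 25/2)*(-28/27) = (13/2)*(-28/27) = -182/27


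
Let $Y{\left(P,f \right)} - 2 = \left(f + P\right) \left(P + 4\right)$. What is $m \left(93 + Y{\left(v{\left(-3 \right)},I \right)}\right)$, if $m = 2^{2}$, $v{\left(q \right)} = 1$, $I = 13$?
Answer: $660$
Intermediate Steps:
$Y{\left(P,f \right)} = 2 + \left(4 + P\right) \left(P + f\right)$ ($Y{\left(P,f \right)} = 2 + \left(f + P\right) \left(P + 4\right) = 2 + \left(P + f\right) \left(4 + P\right) = 2 + \left(4 + P\right) \left(P + f\right)$)
$m = 4$
$m \left(93 + Y{\left(v{\left(-3 \right)},I \right)}\right) = 4 \left(93 + \left(2 + 1^{2} + 4 \cdot 1 + 4 \cdot 13 + 1 \cdot 13\right)\right) = 4 \left(93 + \left(2 + 1 + 4 + 52 + 13\right)\right) = 4 \left(93 + 72\right) = 4 \cdot 165 = 660$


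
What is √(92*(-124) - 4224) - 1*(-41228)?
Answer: 41228 + 4*I*√977 ≈ 41228.0 + 125.03*I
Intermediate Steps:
√(92*(-124) - 4224) - 1*(-41228) = √(-11408 - 4224) + 41228 = √(-15632) + 41228 = 4*I*√977 + 41228 = 41228 + 4*I*√977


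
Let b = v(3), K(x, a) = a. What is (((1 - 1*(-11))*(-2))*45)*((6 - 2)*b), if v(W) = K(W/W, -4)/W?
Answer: 5760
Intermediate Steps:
v(W) = -4/W
b = -4/3 ≈ -1.3333
(((1 - 1*(-11))*(-2))*45)*((6 - 2)*b) = (((1 - 1*(-11))*(-2))*45)*((6 - 2)*(-4/3)) = (((1 + 11)*(-2))*45)*(4*(-4/3)) = ((12*(-2))*45)*(-16/3) = -24*45*(-16/3) = -1080*(-16/3) = 5760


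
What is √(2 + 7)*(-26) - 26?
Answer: -104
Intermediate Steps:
√(2 + 7)*(-26) - 26 = √9*(-26) - 26 = 3*(-26) - 26 = -78 - 26 = -104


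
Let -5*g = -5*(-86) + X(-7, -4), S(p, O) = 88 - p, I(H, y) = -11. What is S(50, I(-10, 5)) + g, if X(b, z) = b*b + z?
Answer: -57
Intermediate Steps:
X(b, z) = z + b² (X(b, z) = b² + z = z + b²)
g = -95 (g = -(-5*(-86) + (-4 + (-7)²))/5 = -(430 + (-4 + 49))/5 = -(430 + 45)/5 = -⅕*475 = -95)
S(50, I(-10, 5)) + g = (88 - 1*50) - 95 = (88 - 50) - 95 = 38 - 95 = -57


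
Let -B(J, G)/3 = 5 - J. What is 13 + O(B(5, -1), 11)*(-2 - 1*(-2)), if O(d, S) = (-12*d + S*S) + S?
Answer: 13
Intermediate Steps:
B(J, G) = -15 + 3*J (B(J, G) = -3*(5 - J) = -15 + 3*J)
O(d, S) = S + S² - 12*d (O(d, S) = (-12*d + S²) + S = (S² - 12*d) + S = S + S² - 12*d)
13 + O(B(5, -1), 11)*(-2 - 1*(-2)) = 13 + (11 + 11² - 12*(-15 + 3*5))*(-2 - 1*(-2)) = 13 + (11 + 121 - 12*(-15 + 15))*(-2 + 2) = 13 + (11 + 121 - 12*0)*0 = 13 + (11 + 121 + 0)*0 = 13 + 132*0 = 13 + 0 = 13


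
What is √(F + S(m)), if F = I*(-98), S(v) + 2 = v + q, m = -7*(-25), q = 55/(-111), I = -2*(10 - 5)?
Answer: 2*√3550002/111 ≈ 33.949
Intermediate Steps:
I = -10 (I = -2*5 = -10)
q = -55/111 (q = 55*(-1/111) = -55/111 ≈ -0.49550)
m = 175
S(v) = -277/111 + v (S(v) = -2 + (v - 55/111) = -2 + (-55/111 + v) = -277/111 + v)
F = 980 (F = -10*(-98) = 980)
√(F + S(m)) = √(980 + (-277/111 + 175)) = √(980 + 19148/111) = √(127928/111) = 2*√3550002/111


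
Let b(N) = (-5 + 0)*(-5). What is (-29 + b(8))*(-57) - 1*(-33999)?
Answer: 34227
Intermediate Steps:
b(N) = 25 (b(N) = -5*(-5) = 25)
(-29 + b(8))*(-57) - 1*(-33999) = (-29 + 25)*(-57) - 1*(-33999) = -4*(-57) + 33999 = 228 + 33999 = 34227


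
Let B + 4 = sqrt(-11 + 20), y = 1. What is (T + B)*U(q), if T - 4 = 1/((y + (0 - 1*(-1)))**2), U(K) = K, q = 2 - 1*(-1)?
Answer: 39/4 ≈ 9.7500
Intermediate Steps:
q = 3 (q = 2 + 1 = 3)
B = -1 (B = -4 + sqrt(-11 + 20) = -4 + sqrt(9) = -4 + 3 = -1)
T = 17/4 (T = 4 + 1/((1 + (0 - 1*(-1)))**2) = 4 + 1/((1 + (0 + 1))**2) = 4 + 1/((1 + 1)**2) = 4 + 1/(2**2) = 4 + 1/4 = 17/4 ≈ 4.2500)
(T + B)*U(q) = (17/4 - 1)*3 = (13/4)*3 = 39/4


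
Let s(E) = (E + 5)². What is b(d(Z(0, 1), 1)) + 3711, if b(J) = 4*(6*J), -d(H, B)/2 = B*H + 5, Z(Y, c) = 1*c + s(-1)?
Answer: 2655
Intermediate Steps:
s(E) = (5 + E)²
Z(Y, c) = 16 + c (Z(Y, c) = 1*c + (5 - 1)² = c + 4² = c + 16 = 16 + c)
d(H, B) = -10 - 2*B*H (d(H, B) = -2*(B*H + 5) = -2*(5 + B*H) = -10 - 2*B*H)
b(J) = 24*J
b(d(Z(0, 1), 1)) + 3711 = 24*(-10 - 2*1*(16 + 1)) + 3711 = 24*(-10 - 2*1*17) + 3711 = 24*(-10 - 34) + 3711 = 24*(-44) + 3711 = -1056 + 3711 = 2655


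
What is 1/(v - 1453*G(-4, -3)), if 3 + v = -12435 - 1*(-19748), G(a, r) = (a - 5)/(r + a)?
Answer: 7/38093 ≈ 0.00018376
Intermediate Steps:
G(a, r) = (-5 + a)/(a + r)
v = 7310 (v = -3 + (-12435 - 1*(-19748)) = -3 + (-12435 + 19748) = -3 + 7313 = 7310)
1/(v - 1453*G(-4, -3)) = 1/(7310 - 1453*(-5 - 4)/(-4 - 3)) = 1/(7310 - 1453*(-9)/(-7)) = 1/(7310 - (-1453)*(-9)/7) = 1/(7310 - 1453*9/7) = 1/(7310 - 13077/7) = 1/(38093/7) = 7/38093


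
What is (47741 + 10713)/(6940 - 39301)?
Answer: -58454/32361 ≈ -1.8063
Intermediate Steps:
(47741 + 10713)/(6940 - 39301) = 58454/(-32361) = 58454*(-1/32361) = -58454/32361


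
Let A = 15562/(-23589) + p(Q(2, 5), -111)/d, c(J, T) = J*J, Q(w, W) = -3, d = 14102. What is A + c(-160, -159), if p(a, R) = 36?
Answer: 4257837295340/166326039 ≈ 25599.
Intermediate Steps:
c(J, T) = J**2
A = -109303060/166326039 (A = 15562/(-23589) + 36/14102 = 15562*(-1/23589) + 36*(1/14102) = -15562/23589 + 18/7051 = -109303060/166326039 ≈ -0.65716)
A + c(-160, -159) = -109303060/166326039 + (-160)**2 = -109303060/166326039 + 25600 = 4257837295340/166326039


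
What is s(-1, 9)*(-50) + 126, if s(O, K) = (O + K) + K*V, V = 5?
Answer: -2524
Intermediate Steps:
s(O, K) = O + 6*K (s(O, K) = (O + K) + K*5 = (K + O) + 5*K = O + 6*K)
s(-1, 9)*(-50) + 126 = (-1 + 6*9)*(-50) + 126 = (-1 + 54)*(-50) + 126 = 53*(-50) + 126 = -2650 + 126 = -2524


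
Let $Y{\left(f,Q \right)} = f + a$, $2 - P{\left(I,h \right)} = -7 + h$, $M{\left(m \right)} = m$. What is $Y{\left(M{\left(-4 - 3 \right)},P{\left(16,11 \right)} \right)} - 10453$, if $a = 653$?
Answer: $-9807$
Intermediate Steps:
$P{\left(I,h \right)} = 9 - h$ ($P{\left(I,h \right)} = 2 - \left(-7 + h\right) = 9 - h$)
$Y{\left(f,Q \right)} = 653 + f$ ($Y{\left(f,Q \right)} = f + 653 = 653 + f$)
$Y{\left(M{\left(-4 - 3 \right)},P{\left(16,11 \right)} \right)} - 10453 = \left(653 - 7\right) - 10453 = 646 - 10453 = -9807$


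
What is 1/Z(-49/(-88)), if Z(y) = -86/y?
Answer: -49/7568 ≈ -0.0064746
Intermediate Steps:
1/Z(-49/(-88)) = 1/(-86/((-49/(-88)))) = 1/(-86/((-49*(-1/88)))) = 1/(-86/49/88) = 1/(-86*88/49) = 1/(-7568/49) = -49/7568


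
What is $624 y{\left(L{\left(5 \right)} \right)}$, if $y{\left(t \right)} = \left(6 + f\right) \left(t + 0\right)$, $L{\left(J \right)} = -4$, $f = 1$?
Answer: $-17472$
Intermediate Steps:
$y{\left(t \right)} = 7 t$ ($y{\left(t \right)} = \left(6 + 1\right) \left(t + 0\right) = 7 t$)
$624 y{\left(L{\left(5 \right)} \right)} = 624 \cdot 7 \left(-4\right) = 624 \left(-28\right) = -17472$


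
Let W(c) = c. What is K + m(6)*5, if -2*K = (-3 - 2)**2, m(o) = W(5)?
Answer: 25/2 ≈ 12.500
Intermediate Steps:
m(o) = 5
K = -25/2 (K = -(-3 - 2)**2/2 = -1/2*(-5)**2 = -1/2*25 = -25/2 ≈ -12.500)
K + m(6)*5 = -25/2 + 5*5 = -25/2 + 25 = 25/2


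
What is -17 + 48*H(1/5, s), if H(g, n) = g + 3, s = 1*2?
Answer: 683/5 ≈ 136.60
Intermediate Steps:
s = 2
H(g, n) = 3 + g
-17 + 48*H(1/5, s) = -17 + 48*(3 + 1/5) = -17 + 48*(3 + ⅕) = -17 + 48*(16/5) = -17 + 768/5 = 683/5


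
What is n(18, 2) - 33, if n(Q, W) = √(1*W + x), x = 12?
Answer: -33 + √14 ≈ -29.258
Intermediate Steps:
n(Q, W) = √(12 + W) (n(Q, W) = √(1*W + 12) = √(W + 12) = √(12 + W))
n(18, 2) - 33 = √(12 + 2) - 33 = √14 - 33 = -33 + √14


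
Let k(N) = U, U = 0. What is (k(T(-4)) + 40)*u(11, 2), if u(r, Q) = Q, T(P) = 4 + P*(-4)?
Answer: 80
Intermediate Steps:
T(P) = 4 - 4*P
k(N) = 0
(k(T(-4)) + 40)*u(11, 2) = (0 + 40)*2 = 40*2 = 80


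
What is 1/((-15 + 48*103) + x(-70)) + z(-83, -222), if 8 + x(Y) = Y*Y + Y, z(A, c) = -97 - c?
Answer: 1218876/9751 ≈ 125.00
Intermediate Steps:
x(Y) = -8 + Y + Y**2 (x(Y) = -8 + (Y*Y + Y) = -8 + (Y**2 + Y) = -8 + (Y + Y**2) = -8 + Y + Y**2)
1/((-15 + 48*103) + x(-70)) + z(-83, -222) = 1/((-15 + 48*103) + (-8 - 70 + (-70)**2)) + (-97 - 1*(-222)) = 1/((-15 + 4944) + (-8 - 70 + 4900)) + (-97 + 222) = 1/(4929 + 4822) + 125 = 1/9751 + 125 = 1218876/9751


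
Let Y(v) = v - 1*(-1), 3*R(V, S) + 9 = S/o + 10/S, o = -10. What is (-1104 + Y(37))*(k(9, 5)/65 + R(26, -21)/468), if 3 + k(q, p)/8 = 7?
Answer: -5887723/11340 ≈ -519.20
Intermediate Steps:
k(q, p) = 32 (k(q, p) = -24 + 8*7 = -24 + 56 = 32)
R(V, S) = -3 - S/30 + 10/(3*S) (R(V, S) = -3 + (S/(-10) + 10/S)/3 = -3 + (S*(-1/10) + 10/S)/3 = -3 + (-S/10 + 10/S)/3 = -3 + (10/S - S/10)/3 = -3 + (-S/30 + 10/(3*S)) = -3 - S/30 + 10/(3*S))
Y(v) = 1 + v (Y(v) = v + 1 = 1 + v)
(-1104 + Y(37))*(k(9, 5)/65 + R(26, -21)/468) = (-1104 + (1 + 37))*(32/65 + ((1/30)*(100 - 1*(-21)*(90 - 21))/(-21))/468) = (-1104 + 38)*(32*(1/65) + ((1/30)*(-1/21)*(100 - 1*(-21)*69))*(1/468)) = -1066*(32/65 + ((1/30)*(-1/21)*(100 + 1449))*(1/468)) = -1066*(32/65 + ((1/30)*(-1/21)*1549)*(1/468)) = -1066*(32/65 - 1549/630*1/468) = -1066*(32/65 - 1549/294840) = -1066*143603/294840 = -5887723/11340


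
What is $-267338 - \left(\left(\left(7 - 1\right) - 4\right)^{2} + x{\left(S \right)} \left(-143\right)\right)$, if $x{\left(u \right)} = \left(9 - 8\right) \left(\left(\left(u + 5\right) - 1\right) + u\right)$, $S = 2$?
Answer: $-266198$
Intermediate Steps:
$x{\left(u \right)} = 4 + 2 u$ ($x{\left(u \right)} = 1 \left(\left(\left(5 + u\right) - 1\right) + u\right) = 1 \left(\left(4 + u\right) + u\right) = 1 \left(4 + 2 u\right) = 4 + 2 u$)
$-267338 - \left(\left(\left(7 - 1\right) - 4\right)^{2} + x{\left(S \right)} \left(-143\right)\right) = -267338 - \left(\left(\left(7 - 1\right) - 4\right)^{2} + \left(4 + 2 \cdot 2\right) \left(-143\right)\right) = -267338 - \left(\left(6 - 4\right)^{2} + \left(4 + 4\right) \left(-143\right)\right) = -267338 - \left(2^{2} + 8 \left(-143\right)\right) = -267338 - \left(4 - 1144\right) = -267338 - -1140 = -267338 + 1140 = -266198$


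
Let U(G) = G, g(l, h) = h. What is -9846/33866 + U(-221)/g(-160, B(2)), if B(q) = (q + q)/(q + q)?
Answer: -3747116/16933 ≈ -221.29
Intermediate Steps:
B(q) = 1 (B(q) = (2*q)/((2*q)) = (2*q)*(1/(2*q)) = 1)
-9846/33866 + U(-221)/g(-160, B(2)) = -9846/33866 - 221/1 = -9846*1/33866 - 221*1 = -4923/16933 - 221 = -3747116/16933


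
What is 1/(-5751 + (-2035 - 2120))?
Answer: -1/9906 ≈ -0.00010095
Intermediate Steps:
1/(-5751 + (-2035 - 2120)) = 1/(-5751 - 4155) = 1/(-9906) = -1/9906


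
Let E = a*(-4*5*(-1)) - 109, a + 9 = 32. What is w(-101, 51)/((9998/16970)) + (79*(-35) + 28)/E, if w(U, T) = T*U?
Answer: -15354570748/1754649 ≈ -8750.8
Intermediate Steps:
a = 23 (a = -9 + 32 = 23)
E = 351 (E = 23*(-4*5*(-1)) - 109 = 23*(-20*(-1)) - 109 = 23*20 - 109 = 460 - 109 = 351)
w(-101, 51)/((9998/16970)) + (79*(-35) + 28)/E = (51*(-101))/((9998/16970)) + (79*(-35) + 28)/351 = -5151/(9998*(1/16970)) + (-2765 + 28)*(1/351) = -5151/4999/8485 - 2737*1/351 = -5151*8485/4999 - 2737/351 = -43706235/4999 - 2737/351 = -15354570748/1754649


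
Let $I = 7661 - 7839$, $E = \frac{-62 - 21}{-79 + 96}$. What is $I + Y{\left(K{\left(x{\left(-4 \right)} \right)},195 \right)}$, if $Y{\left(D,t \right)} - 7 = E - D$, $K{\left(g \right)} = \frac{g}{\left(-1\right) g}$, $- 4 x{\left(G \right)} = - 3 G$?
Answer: $- \frac{2973}{17} \approx -174.88$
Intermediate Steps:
$x{\left(G \right)} = \frac{3 G}{4}$ ($x{\left(G \right)} = - \frac{\left(-3\right) G}{4} = \frac{3 G}{4}$)
$K{\left(g \right)} = -1$ ($K{\left(g \right)} = g \left(- \frac{1}{g}\right) = -1$)
$E = - \frac{83}{17} \approx -4.8824$
$Y{\left(D,t \right)} = \frac{36}{17} - D$ ($Y{\left(D,t \right)} = 7 - \left(\frac{83}{17} + D\right) = \frac{36}{17} - D$)
$I = -178$ ($I = 7661 - 7839 = -178$)
$I + Y{\left(K{\left(x{\left(-4 \right)} \right)},195 \right)} = -178 + \left(\frac{36}{17} - -1\right) = -178 + \left(\frac{36}{17} + 1\right) = -178 + \frac{53}{17} = - \frac{2973}{17}$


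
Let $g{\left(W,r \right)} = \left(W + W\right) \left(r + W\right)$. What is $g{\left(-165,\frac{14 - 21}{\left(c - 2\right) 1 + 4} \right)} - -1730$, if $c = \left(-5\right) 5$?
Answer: $\frac{1289830}{23} \approx 56080.0$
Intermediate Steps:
$c = -25$
$g{\left(W,r \right)} = 2 W \left(W + r\right)$
$g{\left(-165,\frac{14 - 21}{\left(c - 2\right) 1 + 4} \right)} - -1730 = 2 \left(-165\right) \left(-165 + \frac{14 - 21}{\left(-25 - 2\right) 1 + 4}\right) - -1730 = 2 \left(-165\right) \left(-165 - \frac{7}{\left(-27\right) 1 + 4}\right) + 1730 = 2 \left(-165\right) \left(-165 - \frac{7}{-27 + 4}\right) + 1730 = 2 \left(-165\right) \left(-165 - \frac{7}{-23}\right) + 1730 = 2 \left(-165\right) \left(-165 - - \frac{7}{23}\right) + 1730 = 2 \left(-165\right) \left(-165 + \frac{7}{23}\right) + 1730 = 2 \left(-165\right) \left(- \frac{3788}{23}\right) + 1730 = \frac{1250040}{23} + 1730 = \frac{1289830}{23}$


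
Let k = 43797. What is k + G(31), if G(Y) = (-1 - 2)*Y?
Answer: 43704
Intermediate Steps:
G(Y) = -3*Y
k + G(31) = 43797 - 3*31 = 43797 - 93 = 43704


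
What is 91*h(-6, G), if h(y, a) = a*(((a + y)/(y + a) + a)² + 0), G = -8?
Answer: -35672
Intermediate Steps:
h(y, a) = a*(1 + a)² (h(y, a) = a*(((a + y)/(a + y) + a)² + 0) = a*((1 + a)² + 0) = a*(1 + a)²)
91*h(-6, G) = 91*(-8*(1 + (-8)² + 2*(-8))) = 91*(-8*(1 + 64 - 16)) = 91*(-8*49) = 91*(-392) = -35672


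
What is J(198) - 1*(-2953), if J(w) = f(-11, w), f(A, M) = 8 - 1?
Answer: 2960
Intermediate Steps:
f(A, M) = 7
J(w) = 7
J(198) - 1*(-2953) = 7 - 1*(-2953) = 7 + 2953 = 2960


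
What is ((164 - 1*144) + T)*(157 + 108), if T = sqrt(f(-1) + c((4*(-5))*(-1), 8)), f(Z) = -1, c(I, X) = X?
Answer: 5300 + 265*sqrt(7) ≈ 6001.1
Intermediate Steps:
T = sqrt(7) (T = sqrt(-1 + 8) = sqrt(7) ≈ 2.6458)
((164 - 1*144) + T)*(157 + 108) = ((164 - 1*144) + sqrt(7))*(157 + 108) = ((164 - 144) + sqrt(7))*265 = (20 + sqrt(7))*265 = 5300 + 265*sqrt(7)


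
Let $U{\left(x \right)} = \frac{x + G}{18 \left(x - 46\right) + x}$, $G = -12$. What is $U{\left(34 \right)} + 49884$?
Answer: $\frac{4539433}{91} \approx 49884.0$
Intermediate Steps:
$U{\left(x \right)} = \frac{-12 + x}{-828 + 19 x}$ ($U{\left(x \right)} = \frac{x - 12}{18 \left(x - 46\right) + x} = \frac{-12 + x}{18 \left(-46 + x\right) + x} = \frac{-12 + x}{\left(-828 + 18 x\right) + x} = \frac{-12 + x}{-828 + 19 x}$)
$U{\left(34 \right)} + 49884 = \frac{-12 + 34}{-828 + 19 \cdot 34} + 49884 = \frac{1}{-828 + 646} \cdot 22 + 49884 = \frac{1}{-182} \cdot 22 + 49884 = \left(- \frac{1}{182}\right) 22 + 49884 = - \frac{11}{91} + 49884 = \frac{4539433}{91}$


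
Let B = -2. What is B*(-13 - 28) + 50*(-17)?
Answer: -768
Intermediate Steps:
B*(-13 - 28) + 50*(-17) = -2*(-13 - 28) + 50*(-17) = -2*(-41) - 850 = 82 - 850 = -768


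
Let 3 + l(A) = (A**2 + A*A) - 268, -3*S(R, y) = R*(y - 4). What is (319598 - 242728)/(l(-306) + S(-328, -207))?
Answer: 46122/98359 ≈ 0.46891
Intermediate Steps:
S(R, y) = -R*(-4 + y)/3 (S(R, y) = -R*(y - 4)/3 = -R*(-4 + y)/3)
l(A) = -271 + 2*A**2 (l(A) = -3 + ((A**2 + A*A) - 268) = -3 + ((A**2 + A**2) - 268) = -3 + (2*A**2 - 268) = -3 + (-268 + 2*A**2) = -271 + 2*A**2)
(319598 - 242728)/(l(-306) + S(-328, -207)) = (319598 - 242728)/((-271 + 2*(-306)**2) + (1/3)*(-328)*(4 - 1*(-207))) = 76870/((-271 + 2*93636) + (1/3)*(-328)*(4 + 207)) = 76870/((-271 + 187272) + (1/3)*(-328)*211) = 76870/(187001 - 69208/3) = 76870/(491795/3) = 76870*(3/491795) = 46122/98359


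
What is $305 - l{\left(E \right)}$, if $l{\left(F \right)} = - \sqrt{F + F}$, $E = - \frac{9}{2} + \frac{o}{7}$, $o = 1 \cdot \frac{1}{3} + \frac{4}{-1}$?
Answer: $305 + \frac{i \sqrt{4431}}{21} \approx 305.0 + 3.1698 i$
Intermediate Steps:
$o = - \frac{11}{3}$ ($o = 1 \cdot \frac{1}{3} + 4 \left(-1\right) = \frac{1}{3} - 4 = - \frac{11}{3} \approx -3.6667$)
$E = - \frac{211}{42}$ ($E = - \frac{9}{2} - \frac{11}{3 \cdot 7} = \left(-9\right) \frac{1}{2} - \frac{11}{21} = - \frac{9}{2} - \frac{11}{21} = - \frac{211}{42} \approx -5.0238$)
$l{\left(F \right)} = - \sqrt{2} \sqrt{F}$ ($l{\left(F \right)} = - \sqrt{2 F} = - \sqrt{2} \sqrt{F}$)
$305 - l{\left(E \right)} = 305 - - \sqrt{2} \sqrt{- \frac{211}{42}} = 305 - - \sqrt{2} \frac{i \sqrt{8862}}{42} = 305 - - \frac{i \sqrt{4431}}{21} = 305 + \frac{i \sqrt{4431}}{21}$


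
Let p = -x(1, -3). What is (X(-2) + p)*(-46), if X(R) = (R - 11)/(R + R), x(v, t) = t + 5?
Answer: -115/2 ≈ -57.500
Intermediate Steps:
x(v, t) = 5 + t
p = -2 (p = -(5 - 3) = -1*2 = -2)
X(R) = (-11 + R)/(2*R) (X(R) = (-11 + R)/((2*R)) = (-11 + R)*(1/(2*R)) = (-11 + R)/(2*R))
(X(-2) + p)*(-46) = ((½)*(-11 - 2)/(-2) - 2)*(-46) = ((½)*(-½)*(-13) - 2)*(-46) = (13/4 - 2)*(-46) = (5/4)*(-46) = -115/2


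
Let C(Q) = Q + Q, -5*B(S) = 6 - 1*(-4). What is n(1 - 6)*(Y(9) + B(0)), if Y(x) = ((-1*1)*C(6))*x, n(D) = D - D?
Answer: 0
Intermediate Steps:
B(S) = -2 (B(S) = -(6 - 1*(-4))/5 = -(6 + 4)/5 = -⅕*10 = -2)
C(Q) = 2*Q
n(D) = 0
Y(x) = -12*x (Y(x) = ((-1*1)*(2*6))*x = (-1*12)*x = -12*x)
n(1 - 6)*(Y(9) + B(0)) = 0*(-12*9 - 2) = 0*(-108 - 2) = 0*(-110) = 0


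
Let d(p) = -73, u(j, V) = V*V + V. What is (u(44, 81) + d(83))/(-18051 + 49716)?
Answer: 6569/31665 ≈ 0.20745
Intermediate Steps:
u(j, V) = V + V**2 (u(j, V) = V**2 + V = V + V**2)
(u(44, 81) + d(83))/(-18051 + 49716) = (81*(1 + 81) - 73)/(-18051 + 49716) = (81*82 - 73)/31665 = (6642 - 73)*(1/31665) = 6569*(1/31665) = 6569/31665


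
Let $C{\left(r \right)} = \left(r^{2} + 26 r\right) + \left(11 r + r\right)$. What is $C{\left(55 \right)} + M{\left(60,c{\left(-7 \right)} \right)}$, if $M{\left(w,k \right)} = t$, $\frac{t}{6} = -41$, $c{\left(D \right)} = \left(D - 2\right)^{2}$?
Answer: $4869$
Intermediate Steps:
$c{\left(D \right)} = \left(-2 + D\right)^{2}$
$t = -246$ ($t = 6 \left(-41\right) = -246$)
$M{\left(w,k \right)} = -246$
$C{\left(r \right)} = r^{2} + 38 r$ ($C{\left(r \right)} = \left(r^{2} + 26 r\right) + 12 r = r^{2} + 38 r$)
$C{\left(55 \right)} + M{\left(60,c{\left(-7 \right)} \right)} = 55 \left(38 + 55\right) - 246 = 55 \cdot 93 - 246 = 5115 - 246 = 4869$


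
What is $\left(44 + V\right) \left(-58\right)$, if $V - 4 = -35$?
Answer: $-754$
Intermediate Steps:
$V = -31$ ($V = 4 - 35 = -31$)
$\left(44 + V\right) \left(-58\right) = \left(44 - 31\right) \left(-58\right) = 13 \left(-58\right) = -754$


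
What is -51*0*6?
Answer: 0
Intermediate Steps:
-51*0*6 = -0 = -51*0 = 0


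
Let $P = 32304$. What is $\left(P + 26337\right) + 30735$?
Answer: $89376$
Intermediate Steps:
$\left(P + 26337\right) + 30735 = \left(32304 + 26337\right) + 30735 = 58641 + 30735 = 89376$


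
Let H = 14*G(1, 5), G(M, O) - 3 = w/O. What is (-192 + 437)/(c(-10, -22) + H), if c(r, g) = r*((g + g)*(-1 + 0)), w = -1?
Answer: -1225/2004 ≈ -0.61128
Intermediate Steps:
G(M, O) = 3 - 1/O
c(r, g) = -2*g*r (c(r, g) = r*((2*g)*(-1)) = r*(-2*g) = -2*g*r)
H = 196/5 (H = 14*(3 - 1/5) = 14*(14/5) = 196/5 ≈ 39.200)
(-192 + 437)/(c(-10, -22) + H) = (-192 + 437)/(-2*(-22)*(-10) + 196/5) = 245/(-440 + 196/5) = 245/(-2004/5) = 245*(-5/2004) = -1225/2004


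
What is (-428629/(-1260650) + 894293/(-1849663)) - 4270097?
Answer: -9956917129260880573/2331777660950 ≈ -4.2701e+6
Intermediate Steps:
(-428629/(-1260650) + 894293/(-1849663)) - 4270097 = (-428629*(-1/1260650) + 894293*(-1/1849663)) - 4270097 = (428629/1260650 - 894293/1849663) - 4270097 = -334571268423/2331777660950 - 4270097 = -9956917129260880573/2331777660950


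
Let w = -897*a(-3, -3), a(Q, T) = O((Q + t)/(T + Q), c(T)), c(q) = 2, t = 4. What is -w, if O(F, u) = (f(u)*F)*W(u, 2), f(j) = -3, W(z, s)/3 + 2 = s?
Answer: 0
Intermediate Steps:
W(z, s) = -6 + 3*s
O(F, u) = 0 (O(F, u) = (-3*F)*(-6 + 3*2) = (-3*F)*(-6 + 6) = -3*F*0 = 0)
a(Q, T) = 0
w = 0 (w = -897*0 = 0)
-w = -1*0 = 0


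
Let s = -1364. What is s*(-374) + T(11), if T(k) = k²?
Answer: 510257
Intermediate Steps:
s*(-374) + T(11) = -1364*(-374) + 11² = 510136 + 121 = 510257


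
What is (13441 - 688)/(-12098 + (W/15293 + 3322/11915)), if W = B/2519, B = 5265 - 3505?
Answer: -532150625833515/504807486791356 ≈ -1.0542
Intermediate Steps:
B = 1760
W = 160/229 (W = 1760/2519 = 1760*(1/2519) = 160/229 ≈ 0.69869)
(13441 - 688)/(-12098 + (W/15293 + 3322/11915)) = (13441 - 688)/(-12098 + ((160/229)/15293 + 3322/11915)) = 12753/(-12098 + ((160/229)*(1/15293) + 3322*(1/11915))) = 12753/(-12098 + (160/3502097 + 3322/11915)) = 12753/(-12098 + 11635872634/41727485755) = 12753/(-504807486791356/41727485755) = 12753*(-41727485755/504807486791356) = -532150625833515/504807486791356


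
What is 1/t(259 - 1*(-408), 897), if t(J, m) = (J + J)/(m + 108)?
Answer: 1005/1334 ≈ 0.75337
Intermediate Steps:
t(J, m) = 2*J/(108 + m) (t(J, m) = (2*J)/(108 + m) = 2*J/(108 + m))
1/t(259 - 1*(-408), 897) = 1/(2*(259 - 1*(-408))/(108 + 897)) = 1/(2*(259 + 408)/1005) = 1/(2*667*(1/1005)) = 1/(1334/1005) = 1005/1334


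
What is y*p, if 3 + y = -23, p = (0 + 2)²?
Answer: -104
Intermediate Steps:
p = 4 (p = 2² = 4)
y = -26 (y = -3 - 23 = -26)
y*p = -26*4 = -104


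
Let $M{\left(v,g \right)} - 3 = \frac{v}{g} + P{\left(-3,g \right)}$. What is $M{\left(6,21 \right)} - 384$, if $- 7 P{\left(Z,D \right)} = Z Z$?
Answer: $-382$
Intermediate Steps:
$P{\left(Z,D \right)} = - \frac{Z^{2}}{7}$ ($P{\left(Z,D \right)} = - \frac{Z Z}{7} = - \frac{Z^{2}}{7}$)
$M{\left(v,g \right)} = \frac{12}{7} + \frac{v}{g}$ ($M{\left(v,g \right)} = 3 + \left(\frac{v}{g} - \frac{\left(-3\right)^{2}}{7}\right) = 3 + \left(\frac{v}{g} - \frac{9}{7}\right) = 3 - \left(\frac{9}{7} - \frac{v}{g}\right) = \frac{12}{7} + \frac{v}{g}$)
$M{\left(6,21 \right)} - 384 = \left(\frac{12}{7} + \frac{6}{21}\right) - 384 = \left(\frac{12}{7} + 6 \cdot \frac{1}{21}\right) - 384 = \left(\frac{12}{7} + \frac{2}{7}\right) - 384 = 2 - 384 = -382$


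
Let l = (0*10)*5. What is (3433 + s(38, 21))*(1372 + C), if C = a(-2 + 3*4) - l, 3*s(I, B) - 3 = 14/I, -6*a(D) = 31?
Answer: 1605304745/342 ≈ 4.6939e+6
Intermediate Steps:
a(D) = -31/6 (a(D) = -⅙*31 = -31/6)
l = 0 (l = 0*5 = 0)
s(I, B) = 1 + 14/(3*I) (s(I, B) = 1 + (14/I)/3 = 1 + 14/(3*I))
C = -31/6 (C = -31/6 - 1*0 = -31/6 + 0 = -31/6 ≈ -5.1667)
(3433 + s(38, 21))*(1372 + C) = (3433 + (14/3 + 38)/38)*(1372 - 31/6) = (3433 + (1/38)*(128/3))*(8201/6) = (3433 + 64/57)*(8201/6) = (195745/57)*(8201/6) = 1605304745/342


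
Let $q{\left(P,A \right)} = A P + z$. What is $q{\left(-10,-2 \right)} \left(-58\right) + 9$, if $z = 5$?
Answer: $-1441$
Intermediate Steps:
$q{\left(P,A \right)} = 5 + A P$ ($q{\left(P,A \right)} = A P + 5 = 5 + A P$)
$q{\left(-10,-2 \right)} \left(-58\right) + 9 = \left(5 - -20\right) \left(-58\right) + 9 = \left(5 + 20\right) \left(-58\right) + 9 = 25 \left(-58\right) + 9 = -1450 + 9 = -1441$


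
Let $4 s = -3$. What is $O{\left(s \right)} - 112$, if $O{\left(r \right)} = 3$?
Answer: $-109$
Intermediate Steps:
$s = - \frac{3}{4}$ ($s = \frac{1}{4} \left(-3\right) = - \frac{3}{4} \approx -0.75$)
$O{\left(s \right)} - 112 = 3 - 112 = -109$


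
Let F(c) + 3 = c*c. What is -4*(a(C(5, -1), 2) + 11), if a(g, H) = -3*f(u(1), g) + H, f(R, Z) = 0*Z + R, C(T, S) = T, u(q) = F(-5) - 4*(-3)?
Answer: 356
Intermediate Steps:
F(c) = -3 + c² (F(c) = -3 + c*c = -3 + c²)
u(q) = 34 (u(q) = (-3 + (-5)²) - 4*(-3) = (-3 + 25) + 12 = 22 + 12 = 34)
f(R, Z) = R (f(R, Z) = 0 + R = R)
a(g, H) = -102 + H (a(g, H) = -3*34 + H = -102 + H)
-4*(a(C(5, -1), 2) + 11) = -4*((-102 + 2) + 11) = -4*(-100 + 11) = -4*(-89) = 356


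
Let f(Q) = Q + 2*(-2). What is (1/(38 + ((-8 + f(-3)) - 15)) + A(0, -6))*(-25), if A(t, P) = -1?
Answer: 175/8 ≈ 21.875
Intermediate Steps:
f(Q) = -4 + Q (f(Q) = Q - 4 = -4 + Q)
(1/(38 + ((-8 + f(-3)) - 15)) + A(0, -6))*(-25) = (1/(38 + ((-8 + (-4 - 3)) - 15)) - 1)*(-25) = (1/(38 + ((-8 - 7) - 15)) - 1)*(-25) = (1/(38 + (-15 - 15)) - 1)*(-25) = (1/(38 - 30) - 1)*(-25) = (1/8 - 1)*(-25) = -7/8*(-25) = 175/8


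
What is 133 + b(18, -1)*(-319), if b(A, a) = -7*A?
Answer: 40327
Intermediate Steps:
133 + b(18, -1)*(-319) = 133 - 7*18*(-319) = 133 - 126*(-319) = 133 + 40194 = 40327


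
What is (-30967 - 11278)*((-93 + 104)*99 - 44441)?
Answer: 1831405240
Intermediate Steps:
(-30967 - 11278)*((-93 + 104)*99 - 44441) = -42245*(11*99 - 44441) = -42245*(1089 - 44441) = -42245*(-43352) = 1831405240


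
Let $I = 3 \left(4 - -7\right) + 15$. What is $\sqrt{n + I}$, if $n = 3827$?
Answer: $5 \sqrt{155} \approx 62.25$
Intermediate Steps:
$I = 48$ ($I = 3 \left(4 + 7\right) + 15 = 3 \cdot 11 + 15 = 33 + 15 = 48$)
$\sqrt{n + I} = \sqrt{3827 + 48} = \sqrt{3875} = 5 \sqrt{155}$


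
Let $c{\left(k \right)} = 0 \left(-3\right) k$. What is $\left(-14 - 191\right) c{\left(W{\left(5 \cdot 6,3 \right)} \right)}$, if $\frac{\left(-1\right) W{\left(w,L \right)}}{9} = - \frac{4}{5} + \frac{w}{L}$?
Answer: $0$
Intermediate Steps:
$W{\left(w,L \right)} = \frac{36}{5} - \frac{9 w}{L}$ ($W{\left(w,L \right)} = - 9 \left(- \frac{4}{5} + \frac{w}{L}\right) = \frac{36}{5} - \frac{9 w}{L}$)
$c{\left(k \right)} = 0$ ($c{\left(k \right)} = 0 k = 0$)
$\left(-14 - 191\right) c{\left(W{\left(5 \cdot 6,3 \right)} \right)} = \left(-14 - 191\right) 0 = \left(-205\right) 0 = 0$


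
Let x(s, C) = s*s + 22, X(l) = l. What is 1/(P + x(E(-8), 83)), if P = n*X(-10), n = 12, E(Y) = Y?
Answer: -1/34 ≈ -0.029412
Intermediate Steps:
x(s, C) = 22 + s² (x(s, C) = s² + 22 = 22 + s²)
P = -120 (P = 12*(-10) = -120)
1/(P + x(E(-8), 83)) = 1/(-120 + (22 + (-8)²)) = 1/(-120 + (22 + 64)) = 1/(-120 + 86) = 1/(-34) = -1/34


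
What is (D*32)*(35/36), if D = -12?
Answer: -1120/3 ≈ -373.33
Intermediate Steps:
(D*32)*(35/36) = (-12*32)*(35/36) = -13440/36 = -384*35/36 = -1120/3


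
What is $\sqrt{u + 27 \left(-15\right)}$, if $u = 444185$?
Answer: $2 \sqrt{110945} \approx 666.17$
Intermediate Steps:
$\sqrt{u + 27 \left(-15\right)} = \sqrt{444185 + 27 \left(-15\right)} = \sqrt{444185 - 405} = \sqrt{443780} = 2 \sqrt{110945}$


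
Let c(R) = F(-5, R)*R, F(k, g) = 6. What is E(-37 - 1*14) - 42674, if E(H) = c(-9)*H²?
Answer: -183128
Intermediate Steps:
c(R) = 6*R
E(H) = -54*H² (E(H) = (6*(-9))*H² = -54*H²)
E(-37 - 1*14) - 42674 = -54*(-37 - 1*14)² - 42674 = -54*(-37 - 14)² - 42674 = -54*(-51)² - 42674 = -54*2601 - 42674 = -140454 - 42674 = -183128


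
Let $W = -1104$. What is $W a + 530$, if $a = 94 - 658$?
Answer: $623186$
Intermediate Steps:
$a = -564$ ($a = 94 - 658 = -564$)
$W a + 530 = \left(-1104\right) \left(-564\right) + 530 = 622656 + 530 = 623186$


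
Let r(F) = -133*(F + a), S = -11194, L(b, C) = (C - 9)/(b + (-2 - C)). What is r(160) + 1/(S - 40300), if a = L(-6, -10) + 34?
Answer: -631792760/25747 ≈ -24539.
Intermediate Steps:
L(b, C) = (-9 + C)/(-2 + b - C)
a = 49/2 (a = (9 - 1*(-10))/(2 - 10 - 1*(-6)) + 34 = (9 + 10)/(2 - 10 + 6) + 34 = 19/(-2) + 34 = -½*19 + 34 = -19/2 + 34 = 49/2 ≈ 24.500)
r(F) = -6517/2 - 133*F (r(F) = -133*(F + 49/2) = -133*(49/2 + F) = -6517/2 - 133*F)
r(160) + 1/(S - 40300) = (-6517/2 - 133*160) + 1/(-11194 - 40300) = (-6517/2 - 21280) + 1/(-51494) = -49077/2 - 1/51494 = -631792760/25747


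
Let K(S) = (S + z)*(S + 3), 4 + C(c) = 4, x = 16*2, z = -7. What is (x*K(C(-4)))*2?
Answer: -1344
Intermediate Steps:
x = 32
C(c) = 0 (C(c) = -4 + 4 = 0)
K(S) = (-7 + S)*(3 + S) (K(S) = (S - 7)*(S + 3) = (-7 + S)*(3 + S))
(x*K(C(-4)))*2 = (32*(-21 + 0² - 4*0))*2 = (32*(-21 + 0 + 0))*2 = (32*(-21))*2 = -672*2 = -1344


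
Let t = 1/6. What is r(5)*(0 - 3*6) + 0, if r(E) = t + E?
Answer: -93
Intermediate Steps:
t = 1/6 ≈ 0.16667
r(E) = 1/6 + E
r(5)*(0 - 3*6) + 0 = (1/6 + 5)*(0 - 3*6) + 0 = 31*(0 - 18)/6 + 0 = (31/6)*(-18) + 0 = -93 + 0 = -93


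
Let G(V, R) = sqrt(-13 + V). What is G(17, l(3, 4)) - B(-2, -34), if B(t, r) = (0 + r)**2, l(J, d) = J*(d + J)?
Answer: -1154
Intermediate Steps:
l(J, d) = J*(J + d)
B(t, r) = r**2
G(17, l(3, 4)) - B(-2, -34) = sqrt(-13 + 17) - 1*(-34)**2 = sqrt(4) - 1*1156 = 2 - 1156 = -1154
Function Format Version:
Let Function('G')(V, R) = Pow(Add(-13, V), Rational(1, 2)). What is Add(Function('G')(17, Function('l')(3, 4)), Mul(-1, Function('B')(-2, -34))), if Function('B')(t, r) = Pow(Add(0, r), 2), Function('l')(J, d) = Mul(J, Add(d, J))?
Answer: -1154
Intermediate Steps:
Function('l')(J, d) = Mul(J, Add(J, d))
Function('B')(t, r) = Pow(r, 2)
Add(Function('G')(17, Function('l')(3, 4)), Mul(-1, Function('B')(-2, -34))) = Add(Pow(Add(-13, 17), Rational(1, 2)), Mul(-1, Pow(-34, 2))) = Add(Pow(4, Rational(1, 2)), Mul(-1, 1156)) = Add(2, -1156) = -1154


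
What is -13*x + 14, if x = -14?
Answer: 196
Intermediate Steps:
-13*x + 14 = -13*(-14) + 14 = 182 + 14 = 196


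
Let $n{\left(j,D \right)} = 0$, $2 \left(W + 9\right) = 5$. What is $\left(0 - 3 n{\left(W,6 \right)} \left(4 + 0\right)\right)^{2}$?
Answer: $0$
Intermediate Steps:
$W = - \frac{13}{2}$ ($W = -9 + \frac{1}{2} \cdot 5 = -9 + \frac{5}{2} = - \frac{13}{2} \approx -6.5$)
$\left(0 - 3 n{\left(W,6 \right)} \left(4 + 0\right)\right)^{2} = \left(0 - 3 \cdot 0 \left(4 + 0\right)\right)^{2} = \left(0 - 3 \cdot 0 \cdot 4\right)^{2} = \left(0 - 0\right)^{2} = \left(0 + 0\right)^{2} = 0^{2} = 0$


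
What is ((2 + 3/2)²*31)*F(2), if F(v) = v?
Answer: 1519/2 ≈ 759.50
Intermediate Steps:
((2 + 3/2)²*31)*F(2) = ((2 + 3/2)²*31)*2 = ((7/2)²*31)*2 = ((49/4)*31)*2 = (1519/4)*2 = 1519/2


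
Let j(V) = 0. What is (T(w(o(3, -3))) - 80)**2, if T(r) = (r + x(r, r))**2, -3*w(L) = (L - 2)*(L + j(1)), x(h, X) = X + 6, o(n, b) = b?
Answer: 4096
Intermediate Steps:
x(h, X) = 6 + X
w(L) = -L*(-2 + L)/3 (w(L) = -(L - 2)*(L + 0)/3 = -(-2 + L)*L/3 = -L*(-2 + L)/3)
T(r) = (6 + 2*r)**2 (T(r) = (r + (6 + r))**2 = (6 + 2*r)**2)
(T(w(o(3, -3))) - 80)**2 = (4*(3 + (1/3)*(-3)*(2 - 1*(-3)))**2 - 80)**2 = (4*(3 + (1/3)*(-3)*(2 + 3))**2 - 80)**2 = (4*(3 + (1/3)*(-3)*5)**2 - 80)**2 = (4*(3 - 5)**2 - 80)**2 = (4*(-2)**2 - 80)**2 = (4*4 - 80)**2 = (16 - 80)**2 = (-64)**2 = 4096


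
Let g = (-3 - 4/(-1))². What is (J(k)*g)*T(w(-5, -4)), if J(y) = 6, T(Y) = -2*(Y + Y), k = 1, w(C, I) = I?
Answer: 96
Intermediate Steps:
g = 1 (g = (-3 - 4*(-1))² = (-3 + 4)² = 1² = 1)
T(Y) = -4*Y
(J(k)*g)*T(w(-5, -4)) = (6*1)*(-4*(-4)) = 6*16 = 96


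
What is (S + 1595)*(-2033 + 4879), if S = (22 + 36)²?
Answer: 14113314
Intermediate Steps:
S = 3364 (S = 58² = 3364)
(S + 1595)*(-2033 + 4879) = (3364 + 1595)*(-2033 + 4879) = 4959*2846 = 14113314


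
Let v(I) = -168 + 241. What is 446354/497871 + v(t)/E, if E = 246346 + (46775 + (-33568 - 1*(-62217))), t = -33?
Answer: 143659671163/160199951670 ≈ 0.89675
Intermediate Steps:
v(I) = 73
E = 321770 (E = 246346 + (46775 + (-33568 + 62217)) = 246346 + (46775 + 28649) = 246346 + 75424 = 321770)
446354/497871 + v(t)/E = 446354/497871 + 73/321770 = 143659671163/160199951670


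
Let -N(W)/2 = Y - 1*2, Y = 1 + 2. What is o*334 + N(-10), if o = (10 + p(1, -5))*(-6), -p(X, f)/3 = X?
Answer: -14030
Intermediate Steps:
Y = 3
p(X, f) = -3*X
N(W) = -2 (N(W) = -2*(3 - 1*2) = -2*(3 - 2) = -2*1 = -2)
o = -42 (o = (10 - 3*1)*(-6) = (10 - 3)*(-6) = 7*(-6) = -42)
o*334 + N(-10) = -42*334 - 2 = -14028 - 2 = -14030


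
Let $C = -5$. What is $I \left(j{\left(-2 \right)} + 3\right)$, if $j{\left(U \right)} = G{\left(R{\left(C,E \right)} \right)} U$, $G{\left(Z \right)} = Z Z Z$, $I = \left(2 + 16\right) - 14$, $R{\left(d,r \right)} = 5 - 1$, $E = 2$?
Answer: $-500$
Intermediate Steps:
$R{\left(d,r \right)} = 4$ ($R{\left(d,r \right)} = 5 - 1 = 4$)
$I = 4$ ($I = 18 - 14 = 4$)
$G{\left(Z \right)} = Z^{3}$ ($G{\left(Z \right)} = Z^{2} Z = Z^{3}$)
$j{\left(U \right)} = 64 U$ ($j{\left(U \right)} = 4^{3} U = 64 U$)
$I \left(j{\left(-2 \right)} + 3\right) = 4 \left(64 \left(-2\right) + 3\right) = 4 \left(-128 + 3\right) = 4 \left(-125\right) = -500$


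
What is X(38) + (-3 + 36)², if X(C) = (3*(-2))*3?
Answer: 1071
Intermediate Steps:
X(C) = -18 (X(C) = -6*3 = -18)
X(38) + (-3 + 36)² = -18 + (-3 + 36)² = -18 + 33² = -18 + 1089 = 1071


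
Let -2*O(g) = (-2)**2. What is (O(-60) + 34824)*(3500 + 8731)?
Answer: 425907882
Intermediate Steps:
O(g) = -2 (O(g) = -1/2*(-2)**2 = -1/2*4 = -2)
(O(-60) + 34824)*(3500 + 8731) = (-2 + 34824)*(3500 + 8731) = 34822*12231 = 425907882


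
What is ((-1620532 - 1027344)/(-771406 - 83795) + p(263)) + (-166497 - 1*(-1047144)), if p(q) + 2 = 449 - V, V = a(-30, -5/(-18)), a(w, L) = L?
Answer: 4521089281285/5131206 ≈ 8.8110e+5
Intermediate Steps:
V = 5/18 (V = -5/(-18) = -5*(-1/18) = 5/18 ≈ 0.27778)
p(q) = 8041/18 (p(q) = -2 + (449 - 1*5/18) = -2 + (449 - 5/18) = -2 + 8077/18 = 8041/18)
((-1620532 - 1027344)/(-771406 - 83795) + p(263)) + (-166497 - 1*(-1047144)) = ((-1620532 - 1027344)/(-771406 - 83795) + 8041/18) + (-166497 - 1*(-1047144)) = (-2647876/(-855201) + 8041/18) + (-166497 + 1047144) = (-2647876*(-1/855201) + 8041/18) + 880647 = (2647876/855201 + 8041/18) + 880647 = 2308111003/5131206 + 880647 = 4521089281285/5131206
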